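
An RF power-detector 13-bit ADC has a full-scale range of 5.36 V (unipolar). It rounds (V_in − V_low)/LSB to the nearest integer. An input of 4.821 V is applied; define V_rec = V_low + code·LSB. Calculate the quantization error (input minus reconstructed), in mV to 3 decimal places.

LSB = 5.36/2^13 = 0.654 mV.
Scaled input = 7368.2149 LSBs, so code = 7368.
V_rec = 0 + 7368·0.000654297 = 4.8208594 V.
V_in − V_rec = 0.000140625 V = 0.141 mV.

0.141 mV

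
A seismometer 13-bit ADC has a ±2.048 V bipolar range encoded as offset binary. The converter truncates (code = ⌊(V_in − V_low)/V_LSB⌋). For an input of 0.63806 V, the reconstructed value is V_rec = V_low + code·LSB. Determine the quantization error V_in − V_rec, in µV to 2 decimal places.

60.00 µV

One LSB is 4.096 V / 8192 = 0.500 mV.
Scaled input = 5372.1200 LSBs, so code = 5372.
Code 5372 maps back to (−2.048) + 5372×0.0005 V = 0.638 V.
Difference: 6e-05 V → 60.00 µV.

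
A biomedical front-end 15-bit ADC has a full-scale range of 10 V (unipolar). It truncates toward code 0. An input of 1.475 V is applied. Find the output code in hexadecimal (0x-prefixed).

code 0x12E1 (decimal 4833)

Full-scale span = 10 V; LSB = 10/2^15 = 305.18 µV.
(V_in − V_low)/LSB = (1.475 − 0) / 0.000305176 = 4833.280.
So the output code is 4833.
In hexadecimal (0x-prefixed): 0x12E1.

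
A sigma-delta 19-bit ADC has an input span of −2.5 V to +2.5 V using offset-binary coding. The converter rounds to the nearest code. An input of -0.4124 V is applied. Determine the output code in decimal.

code 218901

LSB = 5 V / 524288 = 9.54 µV.
(-0.4124 − (−2.5)) / 9.53674e-06 = 218900.726 LSBs.
So the output code is 218901.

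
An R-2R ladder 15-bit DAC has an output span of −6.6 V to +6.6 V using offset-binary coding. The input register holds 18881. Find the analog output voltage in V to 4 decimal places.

1.0059 V

LSB = 13.2 V / 2^15 = 402.83 µV.
V_out = (−6.6) + 18881 × 0.000402832 V = 1.00587 V.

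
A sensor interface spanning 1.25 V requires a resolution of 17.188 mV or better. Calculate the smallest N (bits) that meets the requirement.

Number of steps required ≥ 1.25 V / 17.188 mV = 72.73.
Need 2^N ≥ 72.73; 2^6 = 64, 2^7 = 128.
Minimum N = 7.

7 bits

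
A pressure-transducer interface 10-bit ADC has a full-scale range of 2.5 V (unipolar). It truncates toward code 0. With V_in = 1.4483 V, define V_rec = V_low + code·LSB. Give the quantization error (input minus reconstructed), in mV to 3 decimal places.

LSB = 2.5/2^10 = 2.441 mV.
(V_in − V_low)/LSB = (1.4483 − 0)/0.00244141 = 593.2237 → code 593 (floor).
Code 593 maps back to 0 + 593×0.00244141 V = 1.4477539 V.
V_in − V_rec = 0.000546094 V = 0.546 mV.

0.546 mV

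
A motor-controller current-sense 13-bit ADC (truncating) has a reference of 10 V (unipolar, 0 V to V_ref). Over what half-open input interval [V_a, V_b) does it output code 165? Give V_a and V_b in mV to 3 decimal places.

LSB = 10/2^13 = 1.221 mV.
V_a = V_low + 165·LSB = 0.201416 V; V_b = V_low + 166·LSB = 0.202637 V.

[201.416 mV, 202.637 mV)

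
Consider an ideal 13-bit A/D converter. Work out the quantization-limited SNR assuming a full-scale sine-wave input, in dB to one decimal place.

SNR ≈ 6.02·N + 1.76 dB = 6.02·13 + 1.76 = 80.02 dB.

80.0 dB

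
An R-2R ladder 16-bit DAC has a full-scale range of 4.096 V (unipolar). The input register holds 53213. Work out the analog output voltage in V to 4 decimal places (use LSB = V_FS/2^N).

LSB = 4.096 V / 2^16 = 62.50 µV.
V_out = 0 + 53213 × 6.25e-05 V = 3.32581 V.

3.3258 V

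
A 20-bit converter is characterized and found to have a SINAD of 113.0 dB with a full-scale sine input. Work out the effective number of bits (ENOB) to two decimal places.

ENOB = (SINAD − 1.76) / 6.02 = (113.0 − 1.76)/6.02 = 18.478.

18.48 bits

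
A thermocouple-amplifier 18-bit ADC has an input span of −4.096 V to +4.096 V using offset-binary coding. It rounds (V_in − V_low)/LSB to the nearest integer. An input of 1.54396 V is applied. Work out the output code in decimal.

With 262144 levels over 8.192 V, one step is 31.25 µV.
(1.54396 − (−4.096)) / 3.125e-05 = 180478.720 LSBs.
Round → code 180479.

code 180479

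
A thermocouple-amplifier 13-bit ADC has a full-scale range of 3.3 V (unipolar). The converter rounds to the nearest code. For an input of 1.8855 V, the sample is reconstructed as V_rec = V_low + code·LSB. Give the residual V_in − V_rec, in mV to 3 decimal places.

-0.157 mV

LSB = 3.3/2^13 = 402.83 µV.
Scaled input = 4680.6109 LSBs, so code = 4681.
Reconstructed: 1.8856567 V.
Error = 1.8855 − 1.8856567 = -0.000156738 V = -0.157 mV.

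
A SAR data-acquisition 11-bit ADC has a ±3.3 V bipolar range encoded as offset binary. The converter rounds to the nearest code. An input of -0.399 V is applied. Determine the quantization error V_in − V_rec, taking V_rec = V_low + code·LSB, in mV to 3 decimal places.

Step size: 6.6 V ÷ 2^11 = 3.223 mV.
(-0.399 − (−3.3))/0.00322266 = 900.1891; round gives code 900.
V_rec = (−3.3) + 900·0.00322266 = -0.39960937 V.
Error = -0.399 − (−0.39960937) = 0.000609375 V = 0.609 mV.

0.609 mV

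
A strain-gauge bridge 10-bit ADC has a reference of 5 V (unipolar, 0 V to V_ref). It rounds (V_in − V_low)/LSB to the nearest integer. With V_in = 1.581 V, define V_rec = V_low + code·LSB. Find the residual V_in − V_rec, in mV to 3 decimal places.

LSB = 5/2^10 = 4.883 mV.
Scaled input = 323.7888 LSBs, so code = 324.
Code 324 maps back to 0 + 324×0.00488281 V = 1.5820312 V.
V_in − V_rec = -0.00103125 V = -1.031 mV.

-1.031 mV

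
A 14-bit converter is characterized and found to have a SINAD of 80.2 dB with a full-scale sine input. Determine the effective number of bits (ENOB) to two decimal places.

13.03 bits

ENOB = (SINAD − 1.76) / 6.02 = (80.2 − 1.76)/6.02 = 13.030.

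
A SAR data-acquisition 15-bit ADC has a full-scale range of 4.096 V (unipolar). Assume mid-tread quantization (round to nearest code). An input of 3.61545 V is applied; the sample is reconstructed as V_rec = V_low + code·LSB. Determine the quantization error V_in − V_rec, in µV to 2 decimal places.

-50.00 µV

One LSB is 4.096 V / 32768 = 125.00 µV.
(3.61545 − 0)/0.000125 = 28923.6000; round gives code 28924.
Reconstructed: 3.6155 V.
V_in − V_rec = -5e-05 V = -50.00 µV.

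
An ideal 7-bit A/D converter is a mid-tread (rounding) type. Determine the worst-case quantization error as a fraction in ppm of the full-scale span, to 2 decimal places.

3906.25 ppm

Rounding → worst-case error = ½ LSB = V_FS/2^8, so 1e+06/256 = 3906.25 ppm of full scale.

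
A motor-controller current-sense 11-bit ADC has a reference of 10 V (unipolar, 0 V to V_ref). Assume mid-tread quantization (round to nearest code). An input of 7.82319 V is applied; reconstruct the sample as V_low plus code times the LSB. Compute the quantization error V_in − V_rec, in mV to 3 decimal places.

0.924 mV

LSB = 10/2^11 = 4.883 mV.
(7.82319 − 0)/0.00488281 = 1602.1893; round gives code 1602.
V_rec = 0 + 1602·0.00488281 = 7.8222656 V.
Error = 7.82319 − 7.8222656 = 0.000924375 V = 0.924 mV.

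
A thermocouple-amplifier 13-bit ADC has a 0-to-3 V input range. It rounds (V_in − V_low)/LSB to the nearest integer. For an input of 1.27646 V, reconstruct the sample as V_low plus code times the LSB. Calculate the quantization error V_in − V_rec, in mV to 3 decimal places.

One LSB is 3 V / 8192 = 366.21 µV.
Scaled input = 3485.5868 LSBs, so code = 3486.
Code 3486 maps back to 0 + 3486×0.000366211 V = 1.2766113 V.
V_in − V_rec = -0.000151328 V = -0.151 mV.

-0.151 mV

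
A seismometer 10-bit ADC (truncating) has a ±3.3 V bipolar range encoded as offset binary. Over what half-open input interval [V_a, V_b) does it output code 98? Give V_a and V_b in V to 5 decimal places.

[-2.66836 V, -2.66191 V)

LSB = 6.6/2^10 = 6.445 mV.
V_a = V_low + 98·LSB = -2.66836 V; V_b = V_low + 99·LSB = -2.66191 V.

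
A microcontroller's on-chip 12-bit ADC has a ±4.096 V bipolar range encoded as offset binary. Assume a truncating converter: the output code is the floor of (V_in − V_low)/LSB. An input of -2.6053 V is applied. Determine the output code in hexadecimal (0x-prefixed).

With 4096 levels over 8.192 V, one step is 2.000 mV.
(-2.6053 − (−4.096)) / 0.002 = 745.350 LSBs.
⌊·⌋(745.350) = 745.
In hexadecimal (0x-prefixed): 0x2E9.

code 0x2E9 (decimal 745)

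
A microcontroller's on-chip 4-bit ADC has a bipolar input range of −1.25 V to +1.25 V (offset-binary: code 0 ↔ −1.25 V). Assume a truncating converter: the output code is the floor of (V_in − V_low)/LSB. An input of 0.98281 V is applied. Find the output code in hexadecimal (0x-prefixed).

With 16 levels over 2.5 V, one step is 156.250 mV.
(0.98281 − (−1.25)) / 0.15625 = 14.290 LSBs.
So the output code is 14.
In hexadecimal (0x-prefixed): 0xE.

code 0xE (decimal 14)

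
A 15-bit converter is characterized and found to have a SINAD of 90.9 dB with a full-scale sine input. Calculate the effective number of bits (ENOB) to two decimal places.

14.81 bits

ENOB = (SINAD − 1.76) / 6.02 = (90.9 − 1.76)/6.02 = 14.807.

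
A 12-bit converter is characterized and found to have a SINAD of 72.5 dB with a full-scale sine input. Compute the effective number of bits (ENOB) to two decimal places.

11.75 bits

ENOB = (SINAD − 1.76) / 6.02 = (72.5 − 1.76)/6.02 = 11.751.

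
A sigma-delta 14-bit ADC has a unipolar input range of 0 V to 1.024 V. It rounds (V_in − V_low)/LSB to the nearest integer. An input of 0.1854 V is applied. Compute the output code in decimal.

code 2966

With 16384 levels over 1.024 V, one step is 62.50 µV.
(V_in − V_low)/LSB = (0.1854 − 0) / 6.25e-05 = 2966.400.
round(2966.400) = 2966.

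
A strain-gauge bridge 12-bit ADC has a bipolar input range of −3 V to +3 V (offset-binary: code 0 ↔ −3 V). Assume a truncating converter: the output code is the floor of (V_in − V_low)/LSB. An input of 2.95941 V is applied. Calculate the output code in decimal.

LSB = 6 V / 4096 = 1.465 mV.
(2.95941 − (−3)) / 0.00146484 = 4068.291 LSBs.
Floor → code 4068.

code 4068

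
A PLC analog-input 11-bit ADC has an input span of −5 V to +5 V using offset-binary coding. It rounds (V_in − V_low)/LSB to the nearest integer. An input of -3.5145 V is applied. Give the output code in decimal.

LSB = 10 V / 2048 = 4.883 mV.
(-3.5145 − (−5)) / 0.00488281 = 304.230 LSBs.
So the output code is 304.

code 304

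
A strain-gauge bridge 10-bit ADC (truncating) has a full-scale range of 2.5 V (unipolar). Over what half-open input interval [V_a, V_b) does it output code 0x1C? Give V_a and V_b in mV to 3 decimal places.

[68.359 mV, 70.801 mV)

LSB = 2.5/2^10 = 2.441 mV.
Code 0x1C = 28 decimal.
V_a = V_low + 28·LSB = 0.0683594 V; V_b = V_low + 29·LSB = 0.0708008 V.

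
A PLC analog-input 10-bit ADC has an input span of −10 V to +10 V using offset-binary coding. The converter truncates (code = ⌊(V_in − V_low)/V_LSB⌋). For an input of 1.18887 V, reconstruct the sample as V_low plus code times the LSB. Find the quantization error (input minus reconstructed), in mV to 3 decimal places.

One LSB is 20 V / 1024 = 19.531 mV.
Scaled input = 572.8701 LSBs, so code = 572.
Code 572 maps back to (−10) + 572×0.0195312 V = 1.171875 V.
Error = 1.18887 − 1.171875 = 0.016995 V = 16.995 mV.

16.995 mV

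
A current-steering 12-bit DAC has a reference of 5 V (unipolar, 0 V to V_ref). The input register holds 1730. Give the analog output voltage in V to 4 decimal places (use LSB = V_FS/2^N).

2.1118 V

LSB = 5 V / 2^12 = 1.221 mV.
V_out = 0 + 1730 × 0.0012207 V = 2.11182 V.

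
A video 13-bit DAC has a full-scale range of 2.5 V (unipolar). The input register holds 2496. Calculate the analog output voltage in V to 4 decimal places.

0.7617 V

LSB = 2.5 V / 2^13 = 305.18 µV.
V_out = 0 + 2496 × 0.000305176 V = 0.761719 V.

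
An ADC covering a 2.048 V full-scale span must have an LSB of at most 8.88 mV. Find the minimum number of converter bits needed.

Number of steps required ≥ 2.048 V / 8.88 mV = 230.63.
Need 2^N ≥ 230.63; 2^7 = 128, 2^8 = 256.
Minimum N = 8.

8 bits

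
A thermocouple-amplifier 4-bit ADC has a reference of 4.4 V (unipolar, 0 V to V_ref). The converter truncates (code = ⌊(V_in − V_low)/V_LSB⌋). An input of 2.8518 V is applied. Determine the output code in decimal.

code 10

With 16 levels over 4.4 V, one step is 275.000 mV.
Input sits at 10.370 steps above V_low.
⌊·⌋(10.370) = 10.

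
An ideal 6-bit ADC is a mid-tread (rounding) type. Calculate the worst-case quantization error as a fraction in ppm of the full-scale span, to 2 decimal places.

Rounding → worst-case error = ½ LSB = V_FS/2^7, so 1e+06/128 = 7812.5 ppm of full scale.

7812.50 ppm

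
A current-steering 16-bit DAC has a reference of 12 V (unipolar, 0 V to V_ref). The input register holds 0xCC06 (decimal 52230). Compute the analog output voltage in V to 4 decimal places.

LSB = 12 V / 2^16 = 183.11 µV.
Code 0xCC06 = 52230 decimal.
V_out = 0 + 52230 × 0.000183105 V = 9.5636 V.

9.5636 V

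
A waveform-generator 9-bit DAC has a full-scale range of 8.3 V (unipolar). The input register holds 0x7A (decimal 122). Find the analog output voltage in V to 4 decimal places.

LSB = 8.3 V / 2^9 = 16.211 mV.
Code 0x7A = 122 decimal.
V_out = 0 + 122 × 0.0162109 V = 1.97773 V.

1.9777 V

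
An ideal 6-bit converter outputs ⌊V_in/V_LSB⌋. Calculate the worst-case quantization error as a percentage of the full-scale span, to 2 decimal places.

1.56 %

Truncating → worst-case error = 1 LSB = V_FS/2^6, so 100/64 = 1.5625 % of full scale.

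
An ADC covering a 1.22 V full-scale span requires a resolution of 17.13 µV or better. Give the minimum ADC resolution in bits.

Number of steps required ≥ 1.22 V / 17.13 µV = 71220.08.
Need 2^N ≥ 71220.08; 2^16 = 65536, 2^17 = 131072.
Minimum N = 17.

17 bits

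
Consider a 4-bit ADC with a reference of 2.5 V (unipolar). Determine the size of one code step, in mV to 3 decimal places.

Full-scale span = 2.5 V.
LSB = 2.5 / 2^4 = 2.5 / 16 = 0.15625 V = 156.250 mV.

156.250 mV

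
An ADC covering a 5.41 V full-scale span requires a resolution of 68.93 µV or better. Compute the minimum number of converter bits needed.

Number of steps required ≥ 5.41 V / 68.93 µV = 78485.42.
Need 2^N ≥ 78485.42; 2^16 = 65536, 2^17 = 131072.
Minimum N = 17.

17 bits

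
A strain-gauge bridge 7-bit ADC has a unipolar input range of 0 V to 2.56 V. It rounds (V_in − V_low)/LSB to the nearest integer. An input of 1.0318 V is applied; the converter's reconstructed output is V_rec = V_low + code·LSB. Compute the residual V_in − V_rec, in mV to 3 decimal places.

LSB = 2.56/2^7 = 20.000 mV.
(V_in − V_low)/LSB = (1.0318 − 0)/0.02 = 51.5900 → code 52 (round).
V_rec = 0 + 52·0.02 = 1.04 V.
V_in − V_rec = -0.0082 V = -8.200 mV.

-8.200 mV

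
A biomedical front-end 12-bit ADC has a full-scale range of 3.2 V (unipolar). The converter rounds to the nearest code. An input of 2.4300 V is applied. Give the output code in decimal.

code 3110

With 4096 levels over 3.2 V, one step is 0.781 mV.
(V_in − V_low)/LSB = (2.4300 − 0) / 0.00078125 = 3110.400.
round(3110.400) = 3110.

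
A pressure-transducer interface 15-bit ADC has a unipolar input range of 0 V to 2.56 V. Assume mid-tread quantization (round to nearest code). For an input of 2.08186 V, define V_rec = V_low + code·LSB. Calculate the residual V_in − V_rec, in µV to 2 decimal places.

LSB = 2.56/2^15 = 78.12 µV.
Scaled input = 26647.8080 LSBs, so code = 26648.
Reconstructed: 2.081875 V.
V_in − V_rec = -1.5e-05 V = -15.00 µV.

-15.00 µV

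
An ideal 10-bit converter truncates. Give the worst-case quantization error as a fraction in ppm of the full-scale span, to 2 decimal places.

Truncating → worst-case error = 1 LSB = V_FS/2^10, so 1e+06/1024 = 976.562 ppm of full scale.

976.56 ppm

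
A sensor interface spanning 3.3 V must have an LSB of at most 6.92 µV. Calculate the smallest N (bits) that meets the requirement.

Number of steps required ≥ 3.3 V / 6.92 µV = 476878.61.
Need 2^N ≥ 476878.61; 2^18 = 262144, 2^19 = 524288.
Minimum N = 19.

19 bits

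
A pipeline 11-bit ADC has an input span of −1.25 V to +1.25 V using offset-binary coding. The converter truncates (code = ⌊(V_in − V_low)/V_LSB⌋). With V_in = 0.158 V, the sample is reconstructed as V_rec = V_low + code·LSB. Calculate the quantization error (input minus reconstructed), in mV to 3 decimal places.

LSB = 2.5/2^11 = 1.221 mV.
(0.158 − (−1.25))/0.0012207 = 1153.4336; ⌊·⌋ gives code 1153.
Reconstructed: 0.1574707 V.
Difference: 0.000529297 V → 0.529 mV.

0.529 mV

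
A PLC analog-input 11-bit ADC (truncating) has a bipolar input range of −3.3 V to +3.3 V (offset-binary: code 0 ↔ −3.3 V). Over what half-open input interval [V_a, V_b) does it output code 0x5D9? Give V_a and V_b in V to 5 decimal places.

[1.52432 V, 1.52754 V)

LSB = 6.6/2^11 = 3.223 mV.
Code 0x5D9 = 1497 decimal.
V_a = V_low + 1497·LSB = 1.52432 V; V_b = V_low + 1498·LSB = 1.52754 V.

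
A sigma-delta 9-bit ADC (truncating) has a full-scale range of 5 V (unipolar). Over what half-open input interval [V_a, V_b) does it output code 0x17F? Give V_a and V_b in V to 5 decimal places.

LSB = 5/2^9 = 9.766 mV.
Code 0x17F = 383 decimal.
V_a = V_low + 383·LSB = 3.74023 V; V_b = V_low + 384·LSB = 3.75 V.

[3.74023 V, 3.75000 V)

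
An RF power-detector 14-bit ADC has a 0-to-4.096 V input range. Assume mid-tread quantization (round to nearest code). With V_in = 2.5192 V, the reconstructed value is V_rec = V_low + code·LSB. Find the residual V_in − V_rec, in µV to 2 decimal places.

LSB = 4.096/2^14 = 250.00 µV.
Scaled input = 10076.8000 LSBs, so code = 10077.
V_rec = 0 + 10077·0.00025 = 2.51925 V.
Error = 2.5192 − 2.51925 = -5e-05 V = -50.00 µV.

-50.00 µV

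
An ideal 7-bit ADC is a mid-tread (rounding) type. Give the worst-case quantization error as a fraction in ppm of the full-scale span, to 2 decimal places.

3906.25 ppm

Rounding → worst-case error = ½ LSB = V_FS/2^8, so 1e+06/256 = 3906.25 ppm of full scale.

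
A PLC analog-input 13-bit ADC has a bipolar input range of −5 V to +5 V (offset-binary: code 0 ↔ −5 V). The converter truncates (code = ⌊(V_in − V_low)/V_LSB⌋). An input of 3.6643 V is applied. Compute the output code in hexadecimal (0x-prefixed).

code 0x1BB9 (decimal 7097)

Full-scale span = 10 V; LSB = 10/2^13 = 1.221 mV.
(V_in − V_low)/LSB = (3.6643 − (−5)) / 0.0012207 = 7097.795.
⌊·⌋(7097.795) = 7097.
In hexadecimal (0x-prefixed): 0x1BB9.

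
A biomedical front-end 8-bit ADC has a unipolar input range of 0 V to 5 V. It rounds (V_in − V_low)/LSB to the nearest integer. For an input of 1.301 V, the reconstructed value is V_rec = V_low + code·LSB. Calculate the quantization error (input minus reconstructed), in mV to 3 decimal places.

-7.594 mV

Step size: 5 V ÷ 2^8 = 19.531 mV.
(V_in − V_low)/LSB = (1.301 − 0)/0.0195312 = 66.6112 → code 67 (round).
V_rec = 0 + 67·0.0195312 = 1.3085938 V.
Error = 1.301 − 1.3085938 = -0.00759375 V = -7.594 mV.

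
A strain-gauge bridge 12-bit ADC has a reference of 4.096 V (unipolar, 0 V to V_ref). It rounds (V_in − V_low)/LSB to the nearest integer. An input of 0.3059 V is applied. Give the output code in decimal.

LSB = 4.096 V / 4096 = 1.000 mV.
(0.3059 − 0) / 0.001 = 305.900 LSBs.
Round → code 306.

code 306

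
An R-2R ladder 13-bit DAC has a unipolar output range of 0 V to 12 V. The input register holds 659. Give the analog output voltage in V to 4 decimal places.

LSB = 12 V / 2^13 = 1.465 mV.
V_out = 0 + 659 × 0.00146484 V = 0.965332 V.

0.9653 V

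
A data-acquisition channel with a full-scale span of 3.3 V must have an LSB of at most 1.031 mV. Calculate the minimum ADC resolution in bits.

12 bits

Number of steps required ≥ 3.3 V / 1.031 mV = 3200.78.
Need 2^N ≥ 3200.78; 2^11 = 2048, 2^12 = 4096.
Minimum N = 12.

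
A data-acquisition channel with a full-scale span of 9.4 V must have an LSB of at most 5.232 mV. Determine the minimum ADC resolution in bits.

Number of steps required ≥ 9.4 V / 5.232 mV = 1796.64.
Need 2^N ≥ 1796.64; 2^10 = 1024, 2^11 = 2048.
Minimum N = 11.

11 bits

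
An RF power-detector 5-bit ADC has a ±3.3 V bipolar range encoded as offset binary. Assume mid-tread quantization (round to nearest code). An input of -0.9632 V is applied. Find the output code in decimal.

With 32 levels over 6.6 V, one step is 206.250 mV.
Input sits at 11.330 steps above V_low.
So the output code is 11.

code 11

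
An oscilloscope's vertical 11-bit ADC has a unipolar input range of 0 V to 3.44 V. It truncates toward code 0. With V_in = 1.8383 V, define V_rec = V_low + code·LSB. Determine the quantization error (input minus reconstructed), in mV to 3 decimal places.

0.722 mV

One LSB is 3.44 V / 2048 = 1.680 mV.
Scaled input = 1094.4298 LSBs, so code = 1094.
Code 1094 maps back to 0 + 1094×0.00167969 V = 1.8375781 V.
Difference: 0.000721875 V → 0.722 mV.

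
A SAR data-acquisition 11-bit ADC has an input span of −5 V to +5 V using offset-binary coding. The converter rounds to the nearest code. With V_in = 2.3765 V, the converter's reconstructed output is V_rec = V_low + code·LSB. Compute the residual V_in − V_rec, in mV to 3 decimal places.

-1.430 mV

One LSB is 10 V / 2048 = 4.883 mV.
(2.3765 − (−5))/0.00488281 = 1510.7072; round gives code 1511.
Code 1511 maps back to (−5) + 1511×0.00488281 V = 2.3779297 V.
V_in − V_rec = -0.00142969 V = -1.430 mV.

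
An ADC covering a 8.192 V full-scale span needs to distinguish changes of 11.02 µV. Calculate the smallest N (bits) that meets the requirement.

Number of steps required ≥ 8.192 V / 11.02 µV = 743375.68.
Need 2^N ≥ 743375.68; 2^19 = 524288, 2^20 = 1048576.
Minimum N = 20.

20 bits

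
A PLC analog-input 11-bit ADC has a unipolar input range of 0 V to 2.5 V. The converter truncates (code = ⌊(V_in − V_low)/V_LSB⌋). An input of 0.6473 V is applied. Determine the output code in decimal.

code 530

Full-scale span = 2.5 V; LSB = 2.5/2^11 = 1.221 mV.
(V_in − V_low)/LSB = (0.6473 − 0) / 0.0012207 = 530.268.
⌊·⌋(530.268) = 530.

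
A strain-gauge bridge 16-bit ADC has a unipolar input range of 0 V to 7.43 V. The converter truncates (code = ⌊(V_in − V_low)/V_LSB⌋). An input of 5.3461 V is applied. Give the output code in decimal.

code 47155

With 65536 levels over 7.43 V, one step is 113.37 µV.
Input sits at 47155.048 steps above V_low.
Floor → code 47155.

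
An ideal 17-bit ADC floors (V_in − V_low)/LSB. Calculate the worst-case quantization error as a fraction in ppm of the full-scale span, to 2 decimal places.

7.63 ppm

Truncating → worst-case error = 1 LSB = V_FS/2^17, so 1e+06/131072 = 7.62939 ppm of full scale.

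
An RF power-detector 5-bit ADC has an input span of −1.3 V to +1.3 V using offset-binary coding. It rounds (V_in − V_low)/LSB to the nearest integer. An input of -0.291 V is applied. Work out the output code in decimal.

LSB = 2.6 V / 32 = 81.250 mV.
(-0.291 − (−1.3)) / 0.08125 = 12.418 LSBs.
Round → code 12.

code 12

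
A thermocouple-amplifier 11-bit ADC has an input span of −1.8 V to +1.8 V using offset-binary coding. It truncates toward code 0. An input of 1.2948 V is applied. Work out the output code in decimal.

code 1760

Full-scale span = 3.6 V; LSB = 3.6/2^11 = 1.758 mV.
Input sits at 1760.597 steps above V_low.
⌊·⌋(1760.597) = 1760.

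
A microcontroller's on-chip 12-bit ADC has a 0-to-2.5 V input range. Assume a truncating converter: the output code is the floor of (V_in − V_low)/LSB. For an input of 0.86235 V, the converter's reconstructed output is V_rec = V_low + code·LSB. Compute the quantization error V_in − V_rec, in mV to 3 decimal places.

0.534 mV

Step size: 2.5 V ÷ 2^12 = 0.610 mV.
(V_in − V_low)/LSB = (0.86235 − 0)/0.000610352 = 1412.8742 → code 1412 (floor).
Reconstructed: 0.86181641 V.
Difference: 0.000533594 V → 0.534 mV.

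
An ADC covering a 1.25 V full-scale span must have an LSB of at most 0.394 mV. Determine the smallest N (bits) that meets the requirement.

Number of steps required ≥ 1.25 V / 0.394 mV = 3172.59.
Need 2^N ≥ 3172.59; 2^11 = 2048, 2^12 = 4096.
Minimum N = 12.

12 bits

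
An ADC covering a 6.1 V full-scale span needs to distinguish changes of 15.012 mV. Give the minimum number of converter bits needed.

Number of steps required ≥ 6.1 V / 15.012 mV = 406.34.
Need 2^N ≥ 406.34; 2^8 = 256, 2^9 = 512.
Minimum N = 9.

9 bits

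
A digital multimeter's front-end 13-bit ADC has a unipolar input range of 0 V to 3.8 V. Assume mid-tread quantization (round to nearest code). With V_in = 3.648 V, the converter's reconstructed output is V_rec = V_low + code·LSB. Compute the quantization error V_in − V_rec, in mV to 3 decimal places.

Step size: 3.8 V ÷ 2^13 = 463.87 µV.
(3.648 − 0)/0.000463867 = 7864.3200; round gives code 7864.
Code 7864 maps back to 0 + 7864×0.000463867 V = 3.6478516 V.
Difference: 0.000148437 V → 0.148 mV.

0.148 mV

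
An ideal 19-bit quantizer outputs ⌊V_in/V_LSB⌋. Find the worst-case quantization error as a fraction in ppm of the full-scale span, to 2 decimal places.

Truncating → worst-case error = 1 LSB = V_FS/2^19, so 1e+06/524288 = 1.90735 ppm of full scale.

1.91 ppm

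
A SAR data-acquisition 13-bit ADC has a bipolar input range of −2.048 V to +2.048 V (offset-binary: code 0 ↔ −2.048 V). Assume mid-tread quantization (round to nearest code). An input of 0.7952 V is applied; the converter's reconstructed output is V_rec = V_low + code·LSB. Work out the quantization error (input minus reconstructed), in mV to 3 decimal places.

LSB = 4.096/2^13 = 0.500 mV.
(V_in − V_low)/LSB = (0.7952 − (−2.048))/0.0005 = 5686.4000 → code 5686 (round).
Code 5686 maps back to (−2.048) + 5686×0.0005 V = 0.795 V.
Error = 0.7952 − 0.795 = 0.0002 V = 0.200 mV.

0.200 mV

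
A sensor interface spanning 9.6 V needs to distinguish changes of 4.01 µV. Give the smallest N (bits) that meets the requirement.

Number of steps required ≥ 9.6 V / 4.01 µV = 2394014.96.
Need 2^N ≥ 2394014.96; 2^21 = 2097152, 2^22 = 4194304.
Minimum N = 22.

22 bits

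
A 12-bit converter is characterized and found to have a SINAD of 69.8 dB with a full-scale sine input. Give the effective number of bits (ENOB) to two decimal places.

11.30 bits

ENOB = (SINAD − 1.76) / 6.02 = (69.8 − 1.76)/6.02 = 11.302.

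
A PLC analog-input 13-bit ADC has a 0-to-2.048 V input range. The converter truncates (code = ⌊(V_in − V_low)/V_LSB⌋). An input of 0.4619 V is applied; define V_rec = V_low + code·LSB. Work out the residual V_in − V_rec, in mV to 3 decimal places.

One LSB is 2.048 V / 8192 = 250.00 µV.
(V_in − V_low)/LSB = (0.4619 − 0)/0.00025 = 1847.6000 → code 1847 (floor).
Code 1847 maps back to 0 + 1847×0.00025 V = 0.46175 V.
Error = 0.4619 − 0.46175 = 0.00015 V = 0.150 mV.

0.150 mV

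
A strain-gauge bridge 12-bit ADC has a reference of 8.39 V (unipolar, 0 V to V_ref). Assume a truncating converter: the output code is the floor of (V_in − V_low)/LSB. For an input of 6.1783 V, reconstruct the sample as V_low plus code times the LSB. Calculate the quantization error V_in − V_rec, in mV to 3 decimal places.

0.507 mV

One LSB is 8.39 V / 4096 = 2.048 mV.
(6.1783 − 0)/0.00204834 = 3016.2475; ⌊·⌋ gives code 3016.
V_rec = 0 + 3016·0.00204834 = 6.177793 V.
Difference: 0.000507031 V → 0.507 mV.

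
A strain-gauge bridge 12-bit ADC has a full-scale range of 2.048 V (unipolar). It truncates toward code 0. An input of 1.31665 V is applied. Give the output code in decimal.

code 2633

With 4096 levels over 2.048 V, one step is 0.500 mV.
Input sits at 2633.300 steps above V_low.
So the output code is 2633.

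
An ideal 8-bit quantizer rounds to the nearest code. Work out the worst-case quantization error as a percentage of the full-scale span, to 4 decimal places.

Rounding → worst-case error = ½ LSB = V_FS/2^9, so 100/512 = 0.195312 % of full scale.

0.1953 %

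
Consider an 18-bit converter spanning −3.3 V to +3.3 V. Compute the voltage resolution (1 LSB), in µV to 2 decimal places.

25.18 µV

Full-scale span = 6.6 V.
LSB = 6.6 / 2^18 = 6.6 / 262144 = 2.5177e-05 V = 25.18 µV.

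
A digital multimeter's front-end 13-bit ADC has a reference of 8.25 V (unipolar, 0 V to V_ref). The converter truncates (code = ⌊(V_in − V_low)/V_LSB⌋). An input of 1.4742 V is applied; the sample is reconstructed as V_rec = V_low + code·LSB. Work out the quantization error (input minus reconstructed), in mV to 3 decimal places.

0.842 mV

LSB = 8.25/2^13 = 1.007 mV.
Scaled input = 1463.8359 LSBs, so code = 1463.
Reconstructed: 1.4733582 V.
Difference: 0.000841846 V → 0.842 mV.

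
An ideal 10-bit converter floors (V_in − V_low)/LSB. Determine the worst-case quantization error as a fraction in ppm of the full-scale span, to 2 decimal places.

976.56 ppm

Truncating → worst-case error = 1 LSB = V_FS/2^10, so 1e+06/1024 = 976.562 ppm of full scale.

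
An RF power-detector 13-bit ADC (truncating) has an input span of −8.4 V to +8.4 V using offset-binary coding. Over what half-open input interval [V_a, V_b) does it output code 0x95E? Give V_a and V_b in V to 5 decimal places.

[-3.48223 V, -3.48018 V)

LSB = 16.8/2^13 = 2.051 mV.
Code 0x95E = 2398 decimal.
V_a = V_low + 2398·LSB = -3.48223 V; V_b = V_low + 2399·LSB = -3.48018 V.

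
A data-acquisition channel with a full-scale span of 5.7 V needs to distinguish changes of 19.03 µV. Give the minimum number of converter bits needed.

Number of steps required ≥ 5.7 V / 19.03 µV = 299527.06.
Need 2^N ≥ 299527.06; 2^18 = 262144, 2^19 = 524288.
Minimum N = 19.

19 bits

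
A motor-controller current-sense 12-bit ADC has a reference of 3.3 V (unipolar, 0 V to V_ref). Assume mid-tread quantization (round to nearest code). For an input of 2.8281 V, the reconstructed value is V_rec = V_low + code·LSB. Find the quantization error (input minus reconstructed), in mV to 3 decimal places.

LSB = 3.3/2^12 = 0.806 mV.
(V_in − V_low)/LSB = (2.8281 − 0)/0.000805664 = 3510.2720 → code 3510 (round).
Reconstructed: 2.8278809 V.
Difference: 0.000219141 V → 0.219 mV.

0.219 mV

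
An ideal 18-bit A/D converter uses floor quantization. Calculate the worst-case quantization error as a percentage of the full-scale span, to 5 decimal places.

Truncating → worst-case error = 1 LSB = V_FS/2^18, so 100/262144 = 0.00038147 % of full scale.

0.00038 %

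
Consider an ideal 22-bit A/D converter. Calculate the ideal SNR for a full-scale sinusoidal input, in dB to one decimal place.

SNR ≈ 6.02·N + 1.76 dB = 6.02·22 + 1.76 = 134.20 dB.

134.2 dB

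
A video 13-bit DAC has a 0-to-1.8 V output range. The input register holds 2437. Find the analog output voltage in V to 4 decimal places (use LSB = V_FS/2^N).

0.5355 V

LSB = 1.8 V / 2^13 = 219.73 µV.
V_out = 0 + 2437 × 0.000219727 V = 0.535474 V.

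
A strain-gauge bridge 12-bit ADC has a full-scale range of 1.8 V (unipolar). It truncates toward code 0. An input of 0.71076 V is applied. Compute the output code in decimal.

LSB = 1.8 V / 4096 = 439.45 µV.
(V_in − V_low)/LSB = (0.71076 − 0) / 0.000439453 = 1617.374.
⌊·⌋(1617.374) = 1617.

code 1617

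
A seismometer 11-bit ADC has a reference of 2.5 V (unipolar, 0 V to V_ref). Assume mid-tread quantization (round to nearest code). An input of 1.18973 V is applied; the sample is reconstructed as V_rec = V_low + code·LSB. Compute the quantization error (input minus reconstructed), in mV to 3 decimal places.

-0.456 mV

One LSB is 2.5 V / 2048 = 1.221 mV.
(V_in − V_low)/LSB = (1.18973 − 0)/0.0012207 = 974.6268 → code 975 (round).
Reconstructed: 1.1901855 V.
Error = 1.18973 − 1.1901855 = -0.000455547 V = -0.456 mV.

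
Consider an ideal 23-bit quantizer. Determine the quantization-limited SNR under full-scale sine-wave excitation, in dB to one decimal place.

SNR ≈ 6.02·N + 1.76 dB = 6.02·23 + 1.76 = 140.22 dB.

140.2 dB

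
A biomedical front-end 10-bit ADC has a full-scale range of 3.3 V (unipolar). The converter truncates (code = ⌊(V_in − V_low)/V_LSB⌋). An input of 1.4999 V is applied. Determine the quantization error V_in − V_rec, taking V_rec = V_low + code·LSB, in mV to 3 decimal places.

1.365 mV

One LSB is 3.3 V / 1024 = 3.223 mV.
(V_in − V_low)/LSB = (1.4999 − 0)/0.00322266 = 465.4235 → code 465 (floor).
Code 465 maps back to 0 + 465×0.00322266 V = 1.4985352 V.
Difference: 0.00136484 V → 1.365 mV.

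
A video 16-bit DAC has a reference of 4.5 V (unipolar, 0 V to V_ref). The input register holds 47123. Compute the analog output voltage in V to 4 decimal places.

LSB = 4.5 V / 2^16 = 68.66 µV.
V_out = 0 + 47123 × 6.86646e-05 V = 3.23568 V.

3.2357 V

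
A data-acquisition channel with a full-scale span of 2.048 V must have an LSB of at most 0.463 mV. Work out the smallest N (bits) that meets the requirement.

Number of steps required ≥ 2.048 V / 0.463 mV = 4423.33.
Need 2^N ≥ 4423.33; 2^12 = 4096, 2^13 = 8192.
Minimum N = 13.

13 bits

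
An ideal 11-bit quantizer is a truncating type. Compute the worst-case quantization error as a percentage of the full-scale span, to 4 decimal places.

Truncating → worst-case error = 1 LSB = V_FS/2^11, so 100/2048 = 0.0488281 % of full scale.

0.0488 %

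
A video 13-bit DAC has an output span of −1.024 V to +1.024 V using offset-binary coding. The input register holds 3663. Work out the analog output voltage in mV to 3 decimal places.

LSB = 2.048 V / 2^13 = 250.00 µV.
V_out = (−1.024) + 3663 × 0.00025 V = -0.10825 V.
= -108.250 mV.

-108.250 mV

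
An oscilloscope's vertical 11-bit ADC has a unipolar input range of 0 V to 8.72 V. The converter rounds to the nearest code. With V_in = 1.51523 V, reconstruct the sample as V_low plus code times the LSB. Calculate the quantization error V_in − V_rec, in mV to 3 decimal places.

Step size: 8.72 V ÷ 2^11 = 4.258 mV.
(V_in − V_low)/LSB = (1.51523 − 0)/0.00425781 = 355.8705 → code 356 (round).
Reconstructed: 1.5157813 V.
Error = 1.51523 − 1.5157813 = -0.00055125 V = -0.551 mV.

-0.551 mV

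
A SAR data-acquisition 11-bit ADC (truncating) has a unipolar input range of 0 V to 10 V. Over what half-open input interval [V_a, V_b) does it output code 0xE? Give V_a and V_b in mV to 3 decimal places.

LSB = 10/2^11 = 4.883 mV.
Code 0xE = 14 decimal.
V_a = V_low + 14·LSB = 0.0683594 V; V_b = V_low + 15·LSB = 0.0732422 V.

[68.359 mV, 73.242 mV)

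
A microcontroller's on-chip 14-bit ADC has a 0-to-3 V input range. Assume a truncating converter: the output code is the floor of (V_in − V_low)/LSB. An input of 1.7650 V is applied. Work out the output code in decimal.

code 9639

With 16384 levels over 3 V, one step is 183.11 µV.
(V_in − V_low)/LSB = (1.7650 − 0) / 0.000183105 = 9639.253.
Floor → code 9639.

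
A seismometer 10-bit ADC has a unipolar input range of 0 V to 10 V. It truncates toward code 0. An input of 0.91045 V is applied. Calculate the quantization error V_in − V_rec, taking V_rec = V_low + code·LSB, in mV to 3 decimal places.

2.247 mV

Step size: 10 V ÷ 2^10 = 9.766 mV.
Scaled input = 93.2301 LSBs, so code = 93.
V_rec = 0 + 93·0.00976562 = 0.90820312 V.
V_in − V_rec = 0.00224688 V = 2.247 mV.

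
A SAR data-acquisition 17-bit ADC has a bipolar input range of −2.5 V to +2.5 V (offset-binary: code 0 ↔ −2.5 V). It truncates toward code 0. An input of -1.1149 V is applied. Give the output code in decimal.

code 36309

LSB = 5 V / 131072 = 38.15 µV.
(-1.1149 − (−2.5)) / 3.8147e-05 = 36309.565 LSBs.
So the output code is 36309.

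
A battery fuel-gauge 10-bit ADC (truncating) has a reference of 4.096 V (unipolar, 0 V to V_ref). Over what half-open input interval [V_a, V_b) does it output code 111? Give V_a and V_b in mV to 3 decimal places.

[444.000 mV, 448.000 mV)

LSB = 4.096/2^10 = 4.000 mV.
V_a = V_low + 111·LSB = 0.444 V; V_b = V_low + 112·LSB = 0.448 V.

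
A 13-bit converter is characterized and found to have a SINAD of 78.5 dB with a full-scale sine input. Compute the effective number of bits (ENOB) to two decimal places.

ENOB = (SINAD − 1.76) / 6.02 = (78.5 − 1.76)/6.02 = 12.748.

12.75 bits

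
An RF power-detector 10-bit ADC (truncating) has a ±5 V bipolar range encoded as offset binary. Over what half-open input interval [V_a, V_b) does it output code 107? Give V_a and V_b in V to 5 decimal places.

LSB = 10/2^10 = 9.766 mV.
V_a = V_low + 107·LSB = -3.95508 V; V_b = V_low + 108·LSB = -3.94531 V.

[-3.95508 V, -3.94531 V)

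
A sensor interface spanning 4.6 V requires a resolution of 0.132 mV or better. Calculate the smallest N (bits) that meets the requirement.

Number of steps required ≥ 4.6 V / 0.132 mV = 34848.48.
Need 2^N ≥ 34848.48; 2^15 = 32768, 2^16 = 65536.
Minimum N = 16.

16 bits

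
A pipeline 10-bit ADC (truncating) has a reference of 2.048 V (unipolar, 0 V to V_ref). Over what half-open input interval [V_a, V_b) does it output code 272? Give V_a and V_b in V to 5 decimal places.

[0.54400 V, 0.54600 V)

LSB = 2.048/2^10 = 2.000 mV.
V_a = V_low + 272·LSB = 0.544 V; V_b = V_low + 273·LSB = 0.546 V.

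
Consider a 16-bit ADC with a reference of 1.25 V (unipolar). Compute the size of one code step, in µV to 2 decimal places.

Full-scale span = 1.25 V.
LSB = 1.25 / 2^16 = 1.25 / 65536 = 1.90735e-05 V = 19.07 µV.

19.07 µV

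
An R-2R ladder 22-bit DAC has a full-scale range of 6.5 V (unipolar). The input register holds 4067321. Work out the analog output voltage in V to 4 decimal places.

LSB = 6.5 V / 2^22 = 1.55 µV.
V_out = 0 + 4067321 × 1.54972e-06 V = 6.30321 V.

6.3032 V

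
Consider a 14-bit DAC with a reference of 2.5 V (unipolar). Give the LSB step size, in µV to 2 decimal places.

Full-scale span = 2.5 V.
LSB = 2.5 / 2^14 = 2.5 / 16384 = 0.000152588 V = 152.59 µV.

152.59 µV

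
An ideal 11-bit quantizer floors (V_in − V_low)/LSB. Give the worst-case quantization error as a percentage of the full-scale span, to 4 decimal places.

Truncating → worst-case error = 1 LSB = V_FS/2^11, so 100/2048 = 0.0488281 % of full scale.

0.0488 %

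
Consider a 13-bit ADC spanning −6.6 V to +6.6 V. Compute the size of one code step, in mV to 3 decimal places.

Full-scale span = 13.2 V.
LSB = 13.2 / 2^13 = 13.2 / 8192 = 0.00161133 V = 1.611 mV.

1.611 mV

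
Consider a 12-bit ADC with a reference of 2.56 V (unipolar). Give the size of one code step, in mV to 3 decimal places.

Full-scale span = 2.56 V.
LSB = 2.56 / 2^12 = 2.56 / 4096 = 0.000625 V = 0.625 mV.

0.625 mV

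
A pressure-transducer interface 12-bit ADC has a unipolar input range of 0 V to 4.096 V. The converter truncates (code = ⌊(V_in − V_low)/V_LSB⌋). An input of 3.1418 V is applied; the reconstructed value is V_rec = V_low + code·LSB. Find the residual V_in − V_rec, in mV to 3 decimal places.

LSB = 4.096/2^12 = 1.000 mV.
(V_in − V_low)/LSB = (3.1418 − 0)/0.001 = 3141.8000 → code 3141 (floor).
Reconstructed: 3.141 V.
Error = 3.1418 − 3.141 = 0.0008 V = 0.800 mV.

0.800 mV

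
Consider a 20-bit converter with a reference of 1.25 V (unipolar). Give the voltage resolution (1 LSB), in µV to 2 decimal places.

1.19 µV

Full-scale span = 1.25 V.
LSB = 1.25 / 2^20 = 1.25 / 1048576 = 1.19209e-06 V = 1.19 µV.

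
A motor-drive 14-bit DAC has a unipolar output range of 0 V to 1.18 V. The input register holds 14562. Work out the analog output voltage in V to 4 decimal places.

LSB = 1.18 V / 2^14 = 72.02 µV.
V_out = 0 + 14562 × 7.20215e-05 V = 1.04878 V.

1.0488 V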